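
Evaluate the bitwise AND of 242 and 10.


0b11110010 & 0b1010 = 0b10 = 2

2


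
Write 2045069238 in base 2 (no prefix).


2045069238 = 1111001111001010100011110110110 in binary

1111001111001010100011110110110


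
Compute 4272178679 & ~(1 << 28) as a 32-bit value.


4272178679 & ~(1 << 28) = 4003743223

4003743223


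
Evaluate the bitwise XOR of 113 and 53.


0b1110001 ^ 0b110101 = 0b1000100 = 68

68


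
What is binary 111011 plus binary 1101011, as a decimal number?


111011 + 1101011 = 10100110 = 166

166


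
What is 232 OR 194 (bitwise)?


0b11101000 | 0b11000010 = 0b11101010 = 234

234


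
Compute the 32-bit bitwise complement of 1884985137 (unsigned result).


~0b1110000010110101001011100110001 = 0b10001111101001010110100011001110 = 2409982158 (32-bit unsigned)

2409982158


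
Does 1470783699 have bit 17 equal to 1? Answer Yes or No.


0b1010111101010100110000011010011, bit 17 = 1. Yes

Yes


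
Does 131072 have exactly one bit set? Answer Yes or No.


0b100000000000000000. Only one bit set => Yes

Yes


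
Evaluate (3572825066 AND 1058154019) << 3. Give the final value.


Step 1: 3572825066 & 1058154019 = 336601634
Step 2: 336601634 << 3 = 2692813072

2692813072


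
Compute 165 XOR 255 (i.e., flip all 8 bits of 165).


165 ^ 255 = 90

90


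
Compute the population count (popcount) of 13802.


0b11010111101010 has 9 set bits

9


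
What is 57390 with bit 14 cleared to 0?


57390 & ~(1 << 14) = 41006

41006


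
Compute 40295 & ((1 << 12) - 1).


40295 & 4095 = 3431

3431


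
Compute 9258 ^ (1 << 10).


9258 ^ (1 << 10) = 9258 ^ 1024 = 8234

8234


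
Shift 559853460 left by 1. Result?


0b100001010111101010111110010100 << 1 = 0b1000010101111010101111100101000 = 1119706920

1119706920


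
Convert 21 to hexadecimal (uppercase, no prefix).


21 = 15 hex

15


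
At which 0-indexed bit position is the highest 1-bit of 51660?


0b1100100111001100. Highest set bit at position 15

15


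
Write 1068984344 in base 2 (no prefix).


1068984344 = 111111101101110110100000011000 in binary

111111101101110110100000011000


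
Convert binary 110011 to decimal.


110011 in decimal = 51

51


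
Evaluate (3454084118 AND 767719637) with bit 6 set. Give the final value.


Step 1: 3454084118 & 767719637 = 230694932
Step 2: 230694932 | (1 << 6) = 230694932 | 64 = 230694996

230694996


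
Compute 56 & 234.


0b111000 & 0b11101010 = 0b101000 = 40

40


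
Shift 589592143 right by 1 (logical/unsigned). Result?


0b100011001001000111011001001111 >> 1 = 0b10001100100100011101100100111 = 294796071

294796071


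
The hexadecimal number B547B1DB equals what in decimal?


B547B1DB hex = 3041374683 decimal

3041374683


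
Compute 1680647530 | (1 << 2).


1680647530 | (1 << 2) = 1680647530 | 4 = 1680647534

1680647534


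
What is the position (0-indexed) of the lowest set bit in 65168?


0b1111111010010000. Lowest set bit at position 4

4


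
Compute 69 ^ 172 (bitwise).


0b1000101 ^ 0b10101100 = 0b11101001 = 233

233


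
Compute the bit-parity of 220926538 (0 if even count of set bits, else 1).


0b1101001010110001001001001010 has 12 ones => parity 0

0


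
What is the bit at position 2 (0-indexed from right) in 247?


0b11110111, position 2 = 1

1


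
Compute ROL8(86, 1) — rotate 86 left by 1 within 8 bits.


Rotate 0b1010110 left by 1 (8-bit) = 0b10101100 = 172

172


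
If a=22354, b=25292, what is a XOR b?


22354 ^ 25292 = 13726

13726


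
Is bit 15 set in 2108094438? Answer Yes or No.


0b1111101101001101111011111100110, bit 15 = 1. Yes

Yes


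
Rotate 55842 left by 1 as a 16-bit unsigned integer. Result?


Rotate 0b1101101000100010 left by 1 (16-bit) = 0b1011010001000101 = 46149

46149


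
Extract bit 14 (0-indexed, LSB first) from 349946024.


0b10100110110111100000010101000, position 14 = 1

1


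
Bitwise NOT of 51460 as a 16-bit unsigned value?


~0b1100100100000100 = 0b11011011111011 = 14075 (16-bit unsigned)

14075


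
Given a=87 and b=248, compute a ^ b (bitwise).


87 ^ 248 = 175

175


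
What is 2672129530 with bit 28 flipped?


2672129530 ^ (1 << 28) = 2672129530 ^ 268435456 = 2403694074

2403694074


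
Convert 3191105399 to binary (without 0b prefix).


3191105399 = 10111110001101000110011101110111 in binary

10111110001101000110011101110111


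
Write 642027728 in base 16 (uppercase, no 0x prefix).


642027728 = 264490D0 hex

264490D0


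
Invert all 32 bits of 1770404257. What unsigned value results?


1770404257 ^ 4294967295 = 2524563038

2524563038


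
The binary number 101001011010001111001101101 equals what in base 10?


101001011010001111001101101 in decimal = 86842989

86842989


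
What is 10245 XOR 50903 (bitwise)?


0b10100000000101 ^ 0b1100011011010111 = 0b1110111011010010 = 61138

61138


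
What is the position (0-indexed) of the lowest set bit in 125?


0b1111101. Lowest set bit at position 0

0


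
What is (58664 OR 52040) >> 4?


Step 1: 58664 | 52040 = 61288
Step 2: 61288 >> 4 = 3830

3830


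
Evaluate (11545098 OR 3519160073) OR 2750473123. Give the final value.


Step 1: 11545098 | 3519160073 = 3522313995
Step 2: 3522313995 | 2750473123 = 4092788651

4092788651


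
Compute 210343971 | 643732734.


0b1100100010011001100000100011 | 0b100110010111101001010011111110 = 0b101110110111111001110011111111 = 786406655

786406655


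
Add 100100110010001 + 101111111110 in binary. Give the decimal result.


100100110010001 + 101111111110 = 101010110001111 = 21903

21903


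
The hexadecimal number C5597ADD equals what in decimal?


C5597ADD hex = 3310975709 decimal

3310975709


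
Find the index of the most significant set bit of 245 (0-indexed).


0b11110101. Highest set bit at position 7

7


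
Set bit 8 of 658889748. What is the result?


658889748 | (1 << 8) = 658889748 | 256 = 658890004

658890004


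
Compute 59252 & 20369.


0b1110011101110100 & 0b100111110010001 = 0b100011100010000 = 18192

18192


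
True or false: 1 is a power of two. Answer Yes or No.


0b1. Only one bit set => Yes

Yes


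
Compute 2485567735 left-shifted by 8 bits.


0b10010100001001101100000011110111 << 8 = 0b1001010000100110110000001111011100000000 = 636305340160

636305340160


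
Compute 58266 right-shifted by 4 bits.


0b1110001110011010 >> 4 = 0b111000111001 = 3641

3641


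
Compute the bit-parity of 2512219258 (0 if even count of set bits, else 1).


0b10010101101111010110110001111010 has 19 ones => parity 1

1


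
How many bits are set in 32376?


0b111111001111000 has 10 set bits

10


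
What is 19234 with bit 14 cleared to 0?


19234 & ~(1 << 14) = 2850

2850


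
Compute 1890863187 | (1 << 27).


1890863187 | (1 << 27) = 1890863187 | 134217728 = 2025080915

2025080915


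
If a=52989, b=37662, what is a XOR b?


52989 ^ 37662 = 24035

24035


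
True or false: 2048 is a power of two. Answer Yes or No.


0b100000000000. Only one bit set => Yes

Yes


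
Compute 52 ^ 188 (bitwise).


0b110100 ^ 0b10111100 = 0b10001000 = 136

136


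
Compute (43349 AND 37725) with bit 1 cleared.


Step 1: 43349 & 37725 = 33109
Step 2: 33109 & ~(1 << 1) = 33109

33109


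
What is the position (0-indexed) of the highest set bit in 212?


0b11010100. Highest set bit at position 7

7


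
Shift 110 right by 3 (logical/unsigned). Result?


0b1101110 >> 3 = 0b1101 = 13

13


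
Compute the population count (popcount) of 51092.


0b1100011110010100 has 8 set bits

8


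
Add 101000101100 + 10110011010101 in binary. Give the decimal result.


101000101100 + 10110011010101 = 11011100000001 = 14081

14081


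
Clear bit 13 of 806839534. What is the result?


806839534 & ~(1 << 13) = 806831342

806831342


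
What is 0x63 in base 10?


63 hex = 99 decimal

99


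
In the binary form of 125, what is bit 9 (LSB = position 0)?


0b1111101, position 9 = 0

0


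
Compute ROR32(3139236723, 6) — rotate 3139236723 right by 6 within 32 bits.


Rotate 0b10111011000111001111001101110011 right by 6 (32-bit) = 0b11001110111011000111001111001101 = 3471602637

3471602637


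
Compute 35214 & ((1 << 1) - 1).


35214 & 1 = 0

0


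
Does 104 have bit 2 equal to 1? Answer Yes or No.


0b1101000, bit 2 = 0. No

No


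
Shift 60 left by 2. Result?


0b111100 << 2 = 0b11110000 = 240

240


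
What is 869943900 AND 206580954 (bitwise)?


0b110011110110100100101001011100 & 0b1100010100000010110011011010 = 0b10100000000100001011000 = 5245016

5245016


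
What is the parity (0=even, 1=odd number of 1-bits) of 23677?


0b101110001111101 has 10 ones => parity 0

0


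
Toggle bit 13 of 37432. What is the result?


37432 ^ (1 << 13) = 37432 ^ 8192 = 45624

45624


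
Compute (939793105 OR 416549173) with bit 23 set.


Step 1: 939793105 | 416549173 = 953424885
Step 2: 953424885 | (1 << 23) = 953424885 | 8388608 = 953424885

953424885


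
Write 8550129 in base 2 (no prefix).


8550129 = 100000100111011011110001 in binary

100000100111011011110001


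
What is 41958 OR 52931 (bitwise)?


0b1010001111100110 | 0b1100111011000011 = 0b1110111111100111 = 61415

61415


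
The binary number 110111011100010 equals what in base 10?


110111011100010 in decimal = 28386

28386


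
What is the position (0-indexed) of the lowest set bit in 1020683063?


0b111100110101100110001100110111. Lowest set bit at position 0

0


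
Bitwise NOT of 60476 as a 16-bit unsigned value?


~0b1110110000111100 = 0b1001111000011 = 5059 (16-bit unsigned)

5059


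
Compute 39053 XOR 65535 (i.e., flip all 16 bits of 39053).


39053 ^ 65535 = 26482

26482


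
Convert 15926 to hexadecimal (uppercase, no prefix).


15926 = 3E36 hex

3E36


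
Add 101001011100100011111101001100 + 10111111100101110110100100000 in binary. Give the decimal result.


101001011100100011111101001100 + 10111111100101110110100100000 = 1000001011001010010110001101100 = 1097149548

1097149548


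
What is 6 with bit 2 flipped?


6 ^ (1 << 2) = 6 ^ 4 = 2

2


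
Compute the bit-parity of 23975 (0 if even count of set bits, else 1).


0b101110110100111 has 10 ones => parity 0

0


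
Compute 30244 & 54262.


0b111011000100100 & 0b1101001111110110 = 0b101001000100100 = 21028

21028


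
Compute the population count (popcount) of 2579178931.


0b10011001101110110010010110110011 has 18 set bits

18


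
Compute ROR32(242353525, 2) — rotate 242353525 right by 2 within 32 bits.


Rotate 0b1110011100100000010101110101 right by 2 (32-bit) = 0b1000011100111001000000101011101 = 1134330205

1134330205


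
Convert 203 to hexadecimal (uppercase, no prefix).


203 = CB hex

CB


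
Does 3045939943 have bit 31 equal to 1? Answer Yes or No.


0b10110101100011010101101011100111, bit 31 = 1. Yes

Yes


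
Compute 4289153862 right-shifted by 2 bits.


0b11111111101001110100101101000110 >> 2 = 0b111111111010011101001011010001 = 1072288465

1072288465


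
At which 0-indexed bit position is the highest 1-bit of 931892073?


0b110111100010111000101101101001. Highest set bit at position 29

29


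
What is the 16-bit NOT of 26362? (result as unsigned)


~0b110011011111010 = 0b1001100100000101 = 39173 (16-bit unsigned)

39173


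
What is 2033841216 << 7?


0b1111001001110011111010001000000 << 7 = 0b11110010011100111110100010000000000000 = 260331675648

260331675648


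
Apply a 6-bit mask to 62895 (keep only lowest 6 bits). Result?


62895 & 63 = 47

47


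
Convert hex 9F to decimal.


9F hex = 159 decimal

159


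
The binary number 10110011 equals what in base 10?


10110011 in decimal = 179

179


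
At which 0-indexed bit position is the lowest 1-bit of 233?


0b11101001. Lowest set bit at position 0

0


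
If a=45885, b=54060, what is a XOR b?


45885 ^ 54060 = 24593

24593


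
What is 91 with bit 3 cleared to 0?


91 & ~(1 << 3) = 83

83


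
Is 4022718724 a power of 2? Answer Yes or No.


0b11101111110001011101000100000100. Multiple bits set => No

No


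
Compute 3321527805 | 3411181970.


0b11000101111110100111110111111101 | 0b11001011010100101000000110010010 = 0b11001111111110101111110111111111 = 3489332735

3489332735


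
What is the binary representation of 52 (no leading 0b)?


52 = 110100 in binary

110100


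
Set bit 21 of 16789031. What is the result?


16789031 | (1 << 21) = 16789031 | 2097152 = 18886183

18886183


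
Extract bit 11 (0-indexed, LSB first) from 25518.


0b110001110101110, position 11 = 0

0


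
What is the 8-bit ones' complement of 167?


167 ^ 255 = 88

88


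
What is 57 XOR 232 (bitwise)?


0b111001 ^ 0b11101000 = 0b11010001 = 209

209


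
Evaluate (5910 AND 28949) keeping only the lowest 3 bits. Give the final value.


Step 1: 5910 & 28949 = 4372
Step 2: 4372 & 7 = 4

4


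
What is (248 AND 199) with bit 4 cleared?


Step 1: 248 & 199 = 192
Step 2: 192 & ~(1 << 4) = 192

192


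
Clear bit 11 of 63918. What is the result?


63918 & ~(1 << 11) = 61870

61870


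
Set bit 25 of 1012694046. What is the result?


1012694046 | (1 << 25) = 1012694046 | 33554432 = 1046248478

1046248478


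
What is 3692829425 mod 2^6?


3692829425 & 63 = 49

49


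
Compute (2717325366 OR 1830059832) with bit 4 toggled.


Step 1: 2717325366 | 1830059832 = 3992420158
Step 2: 3992420158 ^ (1 << 4) = 3992420158 ^ 16 = 3992420142

3992420142


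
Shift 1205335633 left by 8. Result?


0b1000111110101111111011001010001 << 8 = 0b100011111010111111101100101000100000000 = 308565922048

308565922048


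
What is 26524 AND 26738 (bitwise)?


0b110011110011100 & 0b110100001110010 = 0b110000000010000 = 24592

24592


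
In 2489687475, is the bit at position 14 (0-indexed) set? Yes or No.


0b10010100011001011001110110110011, bit 14 = 0. No

No


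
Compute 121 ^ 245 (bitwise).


0b1111001 ^ 0b11110101 = 0b10001100 = 140

140


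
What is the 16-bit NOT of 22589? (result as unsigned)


~0b101100000111101 = 0b1010011111000010 = 42946 (16-bit unsigned)

42946


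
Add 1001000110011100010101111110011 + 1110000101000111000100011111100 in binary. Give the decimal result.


1001000110011100010101111110011 + 1110000101000111000100011111100 = 10111001011100011011010011101111 = 3111236847

3111236847


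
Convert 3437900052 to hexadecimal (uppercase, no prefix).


3437900052 = CCEA3114 hex

CCEA3114


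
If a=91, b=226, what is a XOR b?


91 ^ 226 = 185

185


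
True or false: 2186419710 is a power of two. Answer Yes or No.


0b10000010010100100001110111111110. Multiple bits set => No

No


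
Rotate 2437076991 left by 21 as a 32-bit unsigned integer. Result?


Rotate 0b10010001010000101101011111111111 left by 21 (32-bit) = 0b11111111111100100010100001011010 = 4294060122

4294060122


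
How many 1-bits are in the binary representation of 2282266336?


0b10001000000010001001111011100000 has 11 set bits

11


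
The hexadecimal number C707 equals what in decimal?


C707 hex = 50951 decimal

50951


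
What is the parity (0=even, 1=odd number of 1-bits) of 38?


0b100110 has 3 ones => parity 1

1


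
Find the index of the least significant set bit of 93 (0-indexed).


0b1011101. Lowest set bit at position 0

0


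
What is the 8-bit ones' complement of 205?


205 ^ 255 = 50

50


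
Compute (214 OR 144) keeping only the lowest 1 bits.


Step 1: 214 | 144 = 214
Step 2: 214 & 1 = 0

0


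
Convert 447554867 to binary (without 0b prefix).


447554867 = 11010101011010010010100110011 in binary

11010101011010010010100110011


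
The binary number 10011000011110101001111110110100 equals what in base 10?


10011000011110101001111110110100 in decimal = 2558173108

2558173108


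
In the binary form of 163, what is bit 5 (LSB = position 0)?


0b10100011, position 5 = 1

1


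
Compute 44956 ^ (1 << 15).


44956 ^ (1 << 15) = 44956 ^ 32768 = 12188

12188


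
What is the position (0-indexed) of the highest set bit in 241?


0b11110001. Highest set bit at position 7

7


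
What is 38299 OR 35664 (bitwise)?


0b1001010110011011 | 0b1000101101010000 = 0b1001111111011011 = 40923

40923


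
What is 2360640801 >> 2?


0b10001100101101001000010100100001 >> 2 = 0b100011001011010010000101001000 = 590160200

590160200


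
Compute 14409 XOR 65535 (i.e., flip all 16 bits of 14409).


14409 ^ 65535 = 51126

51126


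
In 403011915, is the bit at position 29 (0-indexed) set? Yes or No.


0b11000000001010111100101001011, bit 29 = 0. No

No


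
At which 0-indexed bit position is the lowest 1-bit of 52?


0b110100. Lowest set bit at position 2

2


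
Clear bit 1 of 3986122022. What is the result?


3986122022 & ~(1 << 1) = 3986122020

3986122020


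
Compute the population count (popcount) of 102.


0b1100110 has 4 set bits

4


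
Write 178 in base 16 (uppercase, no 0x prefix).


178 = B2 hex

B2


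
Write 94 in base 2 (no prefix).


94 = 1011110 in binary

1011110


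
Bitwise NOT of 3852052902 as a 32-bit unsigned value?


~0b11100101100110011010100110100110 = 0b11010011001100101011001011001 = 442914393 (32-bit unsigned)

442914393


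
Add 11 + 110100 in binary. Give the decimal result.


11 + 110100 = 110111 = 55

55


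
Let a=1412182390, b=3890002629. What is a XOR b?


1412182390 ^ 3890002629 = 3018886067

3018886067


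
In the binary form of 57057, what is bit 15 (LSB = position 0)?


0b1101111011100001, position 15 = 1

1


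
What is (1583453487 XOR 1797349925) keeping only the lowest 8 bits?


Step 1: 1583453487 ^ 1797349925 = 893449994
Step 2: 893449994 & 255 = 10

10


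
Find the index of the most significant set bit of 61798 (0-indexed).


0b1111000101100110. Highest set bit at position 15

15


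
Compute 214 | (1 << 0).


214 | (1 << 0) = 214 | 1 = 215

215


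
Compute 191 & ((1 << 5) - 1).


191 & 31 = 31

31


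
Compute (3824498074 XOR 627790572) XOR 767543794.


Step 1: 3824498074 ^ 627790572 = 3332269942
Step 2: 3332269942 ^ 767543794 = 3944853124

3944853124


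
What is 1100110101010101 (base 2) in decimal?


1100110101010101 in decimal = 52565

52565


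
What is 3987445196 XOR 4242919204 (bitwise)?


0b11101101101010111001010111001100 ^ 0b11111100111001011100111100100100 = 0b10001010011100101101011101000 = 290347752

290347752


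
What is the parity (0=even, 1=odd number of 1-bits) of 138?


0b10001010 has 3 ones => parity 1

1


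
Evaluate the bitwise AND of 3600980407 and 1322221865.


0b11010110101000101001100110110111 & 0b1001110110011111000000100101001 = 0b1000110100000101000000100100001 = 1182957857

1182957857


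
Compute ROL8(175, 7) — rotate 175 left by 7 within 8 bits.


Rotate 0b10101111 left by 7 (8-bit) = 0b11010111 = 215

215


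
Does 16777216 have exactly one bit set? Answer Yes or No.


0b1000000000000000000000000. Only one bit set => Yes

Yes


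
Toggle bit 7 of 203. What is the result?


203 ^ (1 << 7) = 203 ^ 128 = 75

75


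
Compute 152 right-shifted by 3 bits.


0b10011000 >> 3 = 0b10011 = 19

19


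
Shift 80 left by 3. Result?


0b1010000 << 3 = 0b1010000000 = 640

640


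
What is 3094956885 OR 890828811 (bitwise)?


0b10111000011110010100101101010101 | 0b110101000110001111100000001011 = 0b10111101011110011111101101011111 = 3178888031

3178888031


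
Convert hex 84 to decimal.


84 hex = 132 decimal

132


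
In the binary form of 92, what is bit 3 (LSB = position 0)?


0b1011100, position 3 = 1

1


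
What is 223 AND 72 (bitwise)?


0b11011111 & 0b1001000 = 0b1001000 = 72

72


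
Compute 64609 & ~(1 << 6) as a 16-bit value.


64609 & ~(1 << 6) = 64545

64545


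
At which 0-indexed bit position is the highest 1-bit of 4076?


0b111111101100. Highest set bit at position 11

11


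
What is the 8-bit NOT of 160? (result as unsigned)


~0b10100000 = 0b1011111 = 95 (8-bit unsigned)

95


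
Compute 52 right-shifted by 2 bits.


0b110100 >> 2 = 0b1101 = 13

13


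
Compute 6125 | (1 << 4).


6125 | (1 << 4) = 6125 | 16 = 6141

6141


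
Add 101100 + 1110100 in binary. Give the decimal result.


101100 + 1110100 = 10100000 = 160

160


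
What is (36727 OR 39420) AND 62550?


Step 1: 36727 | 39420 = 40959
Step 2: 40959 & 62550 = 37974

37974


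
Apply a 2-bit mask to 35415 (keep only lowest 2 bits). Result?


35415 & 3 = 3

3


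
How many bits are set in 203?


0b11001011 has 5 set bits

5


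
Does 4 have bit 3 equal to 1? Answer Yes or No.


0b100, bit 3 = 0. No

No


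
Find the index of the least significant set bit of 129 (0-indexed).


0b10000001. Lowest set bit at position 0

0


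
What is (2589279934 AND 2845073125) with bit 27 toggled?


Step 1: 2589279934 & 2845073125 = 2283030180
Step 2: 2283030180 ^ (1 << 27) = 2283030180 ^ 134217728 = 2148812452

2148812452


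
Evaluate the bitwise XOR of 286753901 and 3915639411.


0b10001000101111000010001101101 ^ 0b11101001011000111110101001110011 = 0b11111000011101000110111000011110 = 4168379934

4168379934


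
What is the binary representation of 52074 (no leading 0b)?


52074 = 1100101101101010 in binary

1100101101101010


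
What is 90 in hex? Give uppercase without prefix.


90 = 5A hex

5A


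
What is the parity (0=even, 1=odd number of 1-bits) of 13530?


0b11010011011010 has 8 ones => parity 0

0


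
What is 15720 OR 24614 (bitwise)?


0b11110101101000 | 0b110000000100110 = 0b111110101101110 = 32110

32110


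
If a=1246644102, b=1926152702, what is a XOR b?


1246644102 ^ 1926152702 = 947947128

947947128


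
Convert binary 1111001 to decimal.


1111001 in decimal = 121

121


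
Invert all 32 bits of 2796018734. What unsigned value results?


2796018734 ^ 4294967295 = 1498948561

1498948561


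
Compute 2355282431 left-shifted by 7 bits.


0b10001100011000101100000111111111 << 7 = 0b100011000110001011000001111111110000000 = 301476151168

301476151168


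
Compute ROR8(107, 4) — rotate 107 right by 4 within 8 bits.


Rotate 0b1101011 right by 4 (8-bit) = 0b10110110 = 182

182


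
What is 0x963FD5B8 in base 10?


963FD5B8 hex = 2520765880 decimal

2520765880


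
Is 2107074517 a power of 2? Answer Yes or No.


0b1111101100101110110011111010101. Multiple bits set => No

No


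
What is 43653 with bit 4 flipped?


43653 ^ (1 << 4) = 43653 ^ 16 = 43669

43669


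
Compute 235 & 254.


0b11101011 & 0b11111110 = 0b11101010 = 234

234


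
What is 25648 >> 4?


0b110010000110000 >> 4 = 0b11001000011 = 1603

1603


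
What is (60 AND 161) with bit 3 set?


Step 1: 60 & 161 = 32
Step 2: 32 | (1 << 3) = 32 | 8 = 40

40


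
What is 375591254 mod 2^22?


375591254 & 4194303 = 2298198

2298198


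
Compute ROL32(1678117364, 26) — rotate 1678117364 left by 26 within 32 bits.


Rotate 0b1100100000001100000100111110100 left by 26 (32-bit) = 0b11010001100100000001100000100111 = 3515881511

3515881511


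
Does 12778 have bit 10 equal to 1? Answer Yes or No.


0b11000111101010, bit 10 = 0. No

No


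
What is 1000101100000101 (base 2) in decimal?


1000101100000101 in decimal = 35589

35589


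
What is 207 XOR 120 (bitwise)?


0b11001111 ^ 0b1111000 = 0b10110111 = 183

183


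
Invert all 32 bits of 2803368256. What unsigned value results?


2803368256 ^ 4294967295 = 1491599039

1491599039


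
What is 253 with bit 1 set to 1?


253 | (1 << 1) = 253 | 2 = 255

255


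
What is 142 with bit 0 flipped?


142 ^ (1 << 0) = 142 ^ 1 = 143

143


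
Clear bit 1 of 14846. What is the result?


14846 & ~(1 << 1) = 14844

14844


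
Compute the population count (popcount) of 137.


0b10001001 has 3 set bits

3


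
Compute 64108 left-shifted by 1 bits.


0b1111101001101100 << 1 = 0b11111010011011000 = 128216

128216


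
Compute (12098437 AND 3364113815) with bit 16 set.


Step 1: 12098437 & 3364113815 = 8391045
Step 2: 8391045 | (1 << 16) = 8391045 | 65536 = 8456581

8456581


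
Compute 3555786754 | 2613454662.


0b11010011111100010000000000000010 | 0b10011011110001100010011101000110 = 0b11011011111101110010011101000110 = 3690407750

3690407750


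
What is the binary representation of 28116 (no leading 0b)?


28116 = 110110111010100 in binary

110110111010100


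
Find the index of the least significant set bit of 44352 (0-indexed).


0b1010110101000000. Lowest set bit at position 6

6


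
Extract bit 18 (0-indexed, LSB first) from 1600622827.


0b1011111011001111001000011101011, position 18 = 1

1


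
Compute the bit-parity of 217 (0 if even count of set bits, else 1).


0b11011001 has 5 ones => parity 1

1


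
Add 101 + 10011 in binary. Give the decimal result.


101 + 10011 = 11000 = 24

24


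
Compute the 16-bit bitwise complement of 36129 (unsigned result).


~0b1000110100100001 = 0b111001011011110 = 29406 (16-bit unsigned)

29406


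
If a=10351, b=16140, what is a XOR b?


10351 ^ 16140 = 5987

5987


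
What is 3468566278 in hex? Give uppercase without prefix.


3468566278 = CEBE1F06 hex

CEBE1F06


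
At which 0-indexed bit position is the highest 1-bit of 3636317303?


0b11011000101111011100110001110111. Highest set bit at position 31

31


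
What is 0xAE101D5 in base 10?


AE101D5 hex = 182518229 decimal

182518229


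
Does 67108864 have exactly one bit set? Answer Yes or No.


0b100000000000000000000000000. Only one bit set => Yes

Yes


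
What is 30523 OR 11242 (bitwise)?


0b111011100111011 | 0b10101111101010 = 0b111111111111011 = 32763

32763


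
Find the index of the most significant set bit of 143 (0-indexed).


0b10001111. Highest set bit at position 7

7


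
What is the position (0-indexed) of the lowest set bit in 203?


0b11001011. Lowest set bit at position 0

0


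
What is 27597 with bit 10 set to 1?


27597 | (1 << 10) = 27597 | 1024 = 28621

28621


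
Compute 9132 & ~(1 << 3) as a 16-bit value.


9132 & ~(1 << 3) = 9124

9124


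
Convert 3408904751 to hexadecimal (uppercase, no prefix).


3408904751 = CB2FC22F hex

CB2FC22F


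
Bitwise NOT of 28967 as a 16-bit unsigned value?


~0b111000100100111 = 0b1000111011011000 = 36568 (16-bit unsigned)

36568


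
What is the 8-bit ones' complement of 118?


118 ^ 255 = 137

137


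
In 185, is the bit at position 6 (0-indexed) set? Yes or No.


0b10111001, bit 6 = 0. No

No


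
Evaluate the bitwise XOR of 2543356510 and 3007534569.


0b10010111100110001000101001011110 ^ 0b10110011010000110101010111101001 = 0b100100110110111101111110110111 = 618389431

618389431


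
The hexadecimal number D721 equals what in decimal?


D721 hex = 55073 decimal

55073


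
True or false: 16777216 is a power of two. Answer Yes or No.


0b1000000000000000000000000. Only one bit set => Yes

Yes


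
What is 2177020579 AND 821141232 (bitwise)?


0b10000001110000101011001010100011 & 0b110000111100011001111011110000 = 0b110000001001001010100000 = 12620448

12620448


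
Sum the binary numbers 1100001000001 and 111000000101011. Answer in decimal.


1100001000001 + 111000000101011 = 1000100001101100 = 34924

34924


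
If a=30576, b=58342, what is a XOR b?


30576 ^ 58342 = 38038

38038


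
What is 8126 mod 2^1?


8126 & 1 = 0

0


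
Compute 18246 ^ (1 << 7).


18246 ^ (1 << 7) = 18246 ^ 128 = 18374

18374


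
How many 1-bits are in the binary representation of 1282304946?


0b1001100011011100110101110110010 has 17 set bits

17


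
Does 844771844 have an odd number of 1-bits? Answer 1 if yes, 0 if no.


0b110010010110100011001000000100 has 11 ones => parity 1

1


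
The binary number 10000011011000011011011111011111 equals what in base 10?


10000011011000011011011111011111 in decimal = 2204219359

2204219359


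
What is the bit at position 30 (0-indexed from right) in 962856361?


0b111001011001000000010110101001, position 30 = 0

0


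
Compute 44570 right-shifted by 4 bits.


0b1010111000011010 >> 4 = 0b101011100001 = 2785

2785


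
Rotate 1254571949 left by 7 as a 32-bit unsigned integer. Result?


Rotate 0b1001010110001110011111110101101 left by 7 (32-bit) = 0b1100011100111111101011010100101 = 1671419557

1671419557


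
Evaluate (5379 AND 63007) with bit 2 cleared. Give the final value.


Step 1: 5379 & 63007 = 5123
Step 2: 5123 & ~(1 << 2) = 5123

5123


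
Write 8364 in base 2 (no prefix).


8364 = 10000010101100 in binary

10000010101100


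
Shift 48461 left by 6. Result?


0b1011110101001101 << 6 = 0b1011110101001101000000 = 3101504

3101504


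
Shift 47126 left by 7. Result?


0b1011100000010110 << 7 = 0b10111000000101100000000 = 6032128

6032128


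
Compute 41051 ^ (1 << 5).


41051 ^ (1 << 5) = 41051 ^ 32 = 41083

41083


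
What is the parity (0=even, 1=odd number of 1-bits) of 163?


0b10100011 has 4 ones => parity 0

0


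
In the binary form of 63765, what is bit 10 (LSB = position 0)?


0b1111100100010101, position 10 = 0

0


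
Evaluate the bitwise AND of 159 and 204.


0b10011111 & 0b11001100 = 0b10001100 = 140

140


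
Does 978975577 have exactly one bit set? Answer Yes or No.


0b111010010110011111101101011001. Multiple bits set => No

No


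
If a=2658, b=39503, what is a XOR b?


2658 ^ 39503 = 36909

36909


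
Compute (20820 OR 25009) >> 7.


Step 1: 20820 | 25009 = 29173
Step 2: 29173 >> 7 = 227

227


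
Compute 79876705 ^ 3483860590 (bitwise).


0b100110000101101001001100001 ^ 0b11001111101001110111111001101110 = 0b11001011011001011010110000001111 = 3412438031

3412438031


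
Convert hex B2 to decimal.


B2 hex = 178 decimal

178


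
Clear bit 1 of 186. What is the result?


186 & ~(1 << 1) = 184

184


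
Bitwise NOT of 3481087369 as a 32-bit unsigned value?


~0b11001111011111010010110110001001 = 0b110000100000101101001001110110 = 813879926 (32-bit unsigned)

813879926


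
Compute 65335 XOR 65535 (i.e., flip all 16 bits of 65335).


65335 ^ 65535 = 200

200


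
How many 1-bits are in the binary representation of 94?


0b1011110 has 5 set bits

5


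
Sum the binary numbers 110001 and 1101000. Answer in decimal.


110001 + 1101000 = 10011001 = 153

153


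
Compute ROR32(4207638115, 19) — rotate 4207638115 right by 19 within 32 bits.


Rotate 0b11111010110010110111011001100011 right by 19 (32-bit) = 0b1101110110011000111111101011001 = 1858895705

1858895705


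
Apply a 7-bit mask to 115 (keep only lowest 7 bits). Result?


115 & 127 = 115

115


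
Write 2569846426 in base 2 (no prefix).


2569846426 = 10011001001011001011111010011010 in binary

10011001001011001011111010011010


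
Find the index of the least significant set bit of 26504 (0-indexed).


0b110011110001000. Lowest set bit at position 3

3


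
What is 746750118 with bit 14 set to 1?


746750118 | (1 << 14) = 746750118 | 16384 = 746766502

746766502


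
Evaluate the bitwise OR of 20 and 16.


0b10100 | 0b10000 = 0b10100 = 20

20


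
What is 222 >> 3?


0b11011110 >> 3 = 0b11011 = 27

27


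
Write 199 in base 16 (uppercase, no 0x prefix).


199 = C7 hex

C7


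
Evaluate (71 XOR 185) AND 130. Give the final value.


Step 1: 71 ^ 185 = 254
Step 2: 254 & 130 = 130

130


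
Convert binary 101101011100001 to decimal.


101101011100001 in decimal = 23265

23265


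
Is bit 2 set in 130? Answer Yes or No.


0b10000010, bit 2 = 0. No

No


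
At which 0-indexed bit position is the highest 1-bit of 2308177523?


0b10001001100100111111111001110011. Highest set bit at position 31

31


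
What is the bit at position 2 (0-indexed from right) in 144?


0b10010000, position 2 = 0

0


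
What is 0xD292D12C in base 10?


D292D12C hex = 3532837164 decimal

3532837164


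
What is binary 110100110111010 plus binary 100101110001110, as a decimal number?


110100110111010 + 100101110001110 = 1011010101001000 = 46408

46408


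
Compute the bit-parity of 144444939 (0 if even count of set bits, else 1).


0b1000100111000000111000001011 has 11 ones => parity 1

1


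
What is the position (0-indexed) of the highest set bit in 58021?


0b1110001010100101. Highest set bit at position 15

15


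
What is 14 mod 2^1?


14 & 1 = 0

0


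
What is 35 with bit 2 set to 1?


35 | (1 << 2) = 35 | 4 = 39

39


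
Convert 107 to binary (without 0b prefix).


107 = 1101011 in binary

1101011


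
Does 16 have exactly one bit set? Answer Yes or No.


0b10000. Only one bit set => Yes

Yes


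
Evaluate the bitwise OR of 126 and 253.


0b1111110 | 0b11111101 = 0b11111111 = 255

255


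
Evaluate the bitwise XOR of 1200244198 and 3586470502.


0b1000111100010100100010111100110 ^ 0b11010101110001010011001001100110 = 0b10010010010011110111011110000000 = 2454681472

2454681472


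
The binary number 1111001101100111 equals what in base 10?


1111001101100111 in decimal = 62311

62311


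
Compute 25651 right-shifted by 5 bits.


0b110010000110011 >> 5 = 0b1100100001 = 801

801


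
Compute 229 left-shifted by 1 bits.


0b11100101 << 1 = 0b111001010 = 458

458


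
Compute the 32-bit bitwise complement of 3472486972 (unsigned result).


~0b11001110111110011111001000111100 = 0b110001000001100000110111000011 = 822480323 (32-bit unsigned)

822480323


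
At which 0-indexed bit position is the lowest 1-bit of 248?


0b11111000. Lowest set bit at position 3

3


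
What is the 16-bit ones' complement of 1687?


1687 ^ 65535 = 63848

63848


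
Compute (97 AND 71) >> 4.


Step 1: 97 & 71 = 65
Step 2: 65 >> 4 = 4

4


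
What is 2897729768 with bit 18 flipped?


2897729768 ^ (1 << 18) = 2897729768 ^ 262144 = 2897467624

2897467624


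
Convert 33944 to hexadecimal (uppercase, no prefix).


33944 = 8498 hex

8498


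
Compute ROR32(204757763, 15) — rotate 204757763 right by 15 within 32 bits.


Rotate 0b1100001101000101101100000011 right by 15 (32-bit) = 0b10110110000001100001100001101000 = 3053852776

3053852776


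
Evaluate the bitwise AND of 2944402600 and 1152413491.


0b10101111100000000000010010101000 & 0b1000100101100000110111100110011 = 0b100100000000000010000100000 = 75498528

75498528


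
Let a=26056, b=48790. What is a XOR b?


26056 ^ 48790 = 56158

56158


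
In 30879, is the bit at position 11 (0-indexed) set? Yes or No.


0b111100010011111, bit 11 = 1. Yes

Yes


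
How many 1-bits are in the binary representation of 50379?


0b1100010011001011 has 8 set bits

8


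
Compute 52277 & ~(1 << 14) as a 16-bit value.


52277 & ~(1 << 14) = 35893

35893


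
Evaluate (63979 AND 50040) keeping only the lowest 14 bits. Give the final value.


Step 1: 63979 & 50040 = 49512
Step 2: 49512 & 16383 = 360

360


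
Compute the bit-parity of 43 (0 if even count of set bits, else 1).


0b101011 has 4 ones => parity 0

0


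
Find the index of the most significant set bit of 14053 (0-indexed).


0b11011011100101. Highest set bit at position 13

13


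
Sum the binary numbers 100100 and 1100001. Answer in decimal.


100100 + 1100001 = 10000101 = 133

133


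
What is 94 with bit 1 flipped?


94 ^ (1 << 1) = 94 ^ 2 = 92

92


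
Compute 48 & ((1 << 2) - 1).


48 & 3 = 0

0


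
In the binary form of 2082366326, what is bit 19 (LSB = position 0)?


0b1111100000111100110001101110110, position 19 = 1

1


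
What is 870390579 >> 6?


0b110011111000010001101100110011 >> 6 = 0b110011111000010001101100 = 13599852

13599852


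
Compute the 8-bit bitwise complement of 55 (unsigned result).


~0b110111 = 0b11001000 = 200 (8-bit unsigned)

200


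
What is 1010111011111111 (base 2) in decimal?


1010111011111111 in decimal = 44799

44799


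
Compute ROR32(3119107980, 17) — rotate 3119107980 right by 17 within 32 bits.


Rotate 0b10111001111010011100111110001100 right by 17 (32-bit) = 0b11100111110001100101110011110100 = 3888536820

3888536820


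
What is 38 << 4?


0b100110 << 4 = 0b1001100000 = 608

608


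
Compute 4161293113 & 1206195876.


0b11111000000010000100101100111001 & 0b1000111111001010001011010100100 = 0b1000000000000000000001000100000 = 1073742368

1073742368


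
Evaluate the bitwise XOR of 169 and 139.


0b10101001 ^ 0b10001011 = 0b100010 = 34

34


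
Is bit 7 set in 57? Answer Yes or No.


0b111001, bit 7 = 0. No

No


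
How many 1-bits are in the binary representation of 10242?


0b10100000000010 has 3 set bits

3


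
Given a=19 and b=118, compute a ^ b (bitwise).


19 ^ 118 = 101

101


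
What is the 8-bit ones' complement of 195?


195 ^ 255 = 60

60


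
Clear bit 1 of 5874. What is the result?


5874 & ~(1 << 1) = 5872

5872


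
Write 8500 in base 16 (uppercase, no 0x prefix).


8500 = 2134 hex

2134


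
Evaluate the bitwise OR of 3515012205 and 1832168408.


0b11010001100000101101010001101101 | 0b1101101001101001010101111011000 = 0b11111101101101101111111111111101 = 4256628733

4256628733


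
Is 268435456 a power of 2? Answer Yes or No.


0b10000000000000000000000000000. Only one bit set => Yes

Yes


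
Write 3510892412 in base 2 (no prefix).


3510892412 = 11010001010000111111011101111100 in binary

11010001010000111111011101111100


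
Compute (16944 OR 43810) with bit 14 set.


Step 1: 16944 | 43810 = 60210
Step 2: 60210 | (1 << 14) = 60210 | 16384 = 60210

60210


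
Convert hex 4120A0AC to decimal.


4120A0AC hex = 1092657324 decimal

1092657324


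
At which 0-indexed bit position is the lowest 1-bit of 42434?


0b1010010111000010. Lowest set bit at position 1

1


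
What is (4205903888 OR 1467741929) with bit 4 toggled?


Step 1: 4205903888 | 1467741929 = 4294702841
Step 2: 4294702841 ^ (1 << 4) = 4294702841 ^ 16 = 4294702825

4294702825


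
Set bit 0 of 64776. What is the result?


64776 | (1 << 0) = 64776 | 1 = 64777

64777


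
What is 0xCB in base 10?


CB hex = 203 decimal

203


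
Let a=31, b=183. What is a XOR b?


31 ^ 183 = 168

168


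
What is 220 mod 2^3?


220 & 7 = 4

4
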